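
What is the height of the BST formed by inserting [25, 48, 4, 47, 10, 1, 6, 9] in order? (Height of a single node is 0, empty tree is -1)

Insertion order: [25, 48, 4, 47, 10, 1, 6, 9]
Tree (level-order array): [25, 4, 48, 1, 10, 47, None, None, None, 6, None, None, None, None, 9]
Compute height bottom-up (empty subtree = -1):
  height(1) = 1 + max(-1, -1) = 0
  height(9) = 1 + max(-1, -1) = 0
  height(6) = 1 + max(-1, 0) = 1
  height(10) = 1 + max(1, -1) = 2
  height(4) = 1 + max(0, 2) = 3
  height(47) = 1 + max(-1, -1) = 0
  height(48) = 1 + max(0, -1) = 1
  height(25) = 1 + max(3, 1) = 4
Height = 4


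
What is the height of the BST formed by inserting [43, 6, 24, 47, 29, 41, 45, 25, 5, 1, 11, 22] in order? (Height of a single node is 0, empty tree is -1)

Insertion order: [43, 6, 24, 47, 29, 41, 45, 25, 5, 1, 11, 22]
Tree (level-order array): [43, 6, 47, 5, 24, 45, None, 1, None, 11, 29, None, None, None, None, None, 22, 25, 41]
Compute height bottom-up (empty subtree = -1):
  height(1) = 1 + max(-1, -1) = 0
  height(5) = 1 + max(0, -1) = 1
  height(22) = 1 + max(-1, -1) = 0
  height(11) = 1 + max(-1, 0) = 1
  height(25) = 1 + max(-1, -1) = 0
  height(41) = 1 + max(-1, -1) = 0
  height(29) = 1 + max(0, 0) = 1
  height(24) = 1 + max(1, 1) = 2
  height(6) = 1 + max(1, 2) = 3
  height(45) = 1 + max(-1, -1) = 0
  height(47) = 1 + max(0, -1) = 1
  height(43) = 1 + max(3, 1) = 4
Height = 4


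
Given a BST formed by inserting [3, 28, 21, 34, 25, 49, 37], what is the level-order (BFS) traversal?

Tree insertion order: [3, 28, 21, 34, 25, 49, 37]
Tree (level-order array): [3, None, 28, 21, 34, None, 25, None, 49, None, None, 37]
BFS from the root, enqueuing left then right child of each popped node:
  queue [3] -> pop 3, enqueue [28], visited so far: [3]
  queue [28] -> pop 28, enqueue [21, 34], visited so far: [3, 28]
  queue [21, 34] -> pop 21, enqueue [25], visited so far: [3, 28, 21]
  queue [34, 25] -> pop 34, enqueue [49], visited so far: [3, 28, 21, 34]
  queue [25, 49] -> pop 25, enqueue [none], visited so far: [3, 28, 21, 34, 25]
  queue [49] -> pop 49, enqueue [37], visited so far: [3, 28, 21, 34, 25, 49]
  queue [37] -> pop 37, enqueue [none], visited so far: [3, 28, 21, 34, 25, 49, 37]
Result: [3, 28, 21, 34, 25, 49, 37]


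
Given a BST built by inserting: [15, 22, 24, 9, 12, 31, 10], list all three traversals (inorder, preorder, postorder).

Tree insertion order: [15, 22, 24, 9, 12, 31, 10]
Tree (level-order array): [15, 9, 22, None, 12, None, 24, 10, None, None, 31]
Inorder (L, root, R): [9, 10, 12, 15, 22, 24, 31]
Preorder (root, L, R): [15, 9, 12, 10, 22, 24, 31]
Postorder (L, R, root): [10, 12, 9, 31, 24, 22, 15]


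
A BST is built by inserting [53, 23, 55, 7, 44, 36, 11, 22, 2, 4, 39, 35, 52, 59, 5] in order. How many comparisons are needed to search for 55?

Search path for 55: 53 -> 55
Found: True
Comparisons: 2


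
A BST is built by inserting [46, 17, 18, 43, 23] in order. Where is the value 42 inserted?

Starting tree (level order): [46, 17, None, None, 18, None, 43, 23]
Insertion path: 46 -> 17 -> 18 -> 43 -> 23
Result: insert 42 as right child of 23
Final tree (level order): [46, 17, None, None, 18, None, 43, 23, None, None, 42]


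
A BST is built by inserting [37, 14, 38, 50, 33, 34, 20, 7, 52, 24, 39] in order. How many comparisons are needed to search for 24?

Search path for 24: 37 -> 14 -> 33 -> 20 -> 24
Found: True
Comparisons: 5


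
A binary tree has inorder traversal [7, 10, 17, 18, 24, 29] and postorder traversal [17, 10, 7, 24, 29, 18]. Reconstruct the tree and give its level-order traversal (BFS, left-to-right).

Inorder:   [7, 10, 17, 18, 24, 29]
Postorder: [17, 10, 7, 24, 29, 18]
Algorithm: postorder visits root last, so walk postorder right-to-left;
each value is the root of the current inorder slice — split it at that
value, recurse on the right subtree first, then the left.
Recursive splits:
  root=18; inorder splits into left=[7, 10, 17], right=[24, 29]
  root=29; inorder splits into left=[24], right=[]
  root=24; inorder splits into left=[], right=[]
  root=7; inorder splits into left=[], right=[10, 17]
  root=10; inorder splits into left=[], right=[17]
  root=17; inorder splits into left=[], right=[]
Reconstructed level-order: [18, 7, 29, 10, 24, 17]


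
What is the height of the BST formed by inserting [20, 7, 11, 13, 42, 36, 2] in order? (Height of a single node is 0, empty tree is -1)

Insertion order: [20, 7, 11, 13, 42, 36, 2]
Tree (level-order array): [20, 7, 42, 2, 11, 36, None, None, None, None, 13]
Compute height bottom-up (empty subtree = -1):
  height(2) = 1 + max(-1, -1) = 0
  height(13) = 1 + max(-1, -1) = 0
  height(11) = 1 + max(-1, 0) = 1
  height(7) = 1 + max(0, 1) = 2
  height(36) = 1 + max(-1, -1) = 0
  height(42) = 1 + max(0, -1) = 1
  height(20) = 1 + max(2, 1) = 3
Height = 3


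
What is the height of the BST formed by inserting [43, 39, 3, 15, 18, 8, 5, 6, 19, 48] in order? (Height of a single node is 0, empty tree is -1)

Insertion order: [43, 39, 3, 15, 18, 8, 5, 6, 19, 48]
Tree (level-order array): [43, 39, 48, 3, None, None, None, None, 15, 8, 18, 5, None, None, 19, None, 6]
Compute height bottom-up (empty subtree = -1):
  height(6) = 1 + max(-1, -1) = 0
  height(5) = 1 + max(-1, 0) = 1
  height(8) = 1 + max(1, -1) = 2
  height(19) = 1 + max(-1, -1) = 0
  height(18) = 1 + max(-1, 0) = 1
  height(15) = 1 + max(2, 1) = 3
  height(3) = 1 + max(-1, 3) = 4
  height(39) = 1 + max(4, -1) = 5
  height(48) = 1 + max(-1, -1) = 0
  height(43) = 1 + max(5, 0) = 6
Height = 6


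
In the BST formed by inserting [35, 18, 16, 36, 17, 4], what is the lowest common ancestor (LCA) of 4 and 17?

Tree insertion order: [35, 18, 16, 36, 17, 4]
Tree (level-order array): [35, 18, 36, 16, None, None, None, 4, 17]
In a BST, the LCA of p=4, q=17 is the first node v on the
root-to-leaf path with p <= v <= q (go left if both < v, right if both > v).
Walk from root:
  at 35: both 4 and 17 < 35, go left
  at 18: both 4 and 17 < 18, go left
  at 16: 4 <= 16 <= 17, this is the LCA
LCA = 16


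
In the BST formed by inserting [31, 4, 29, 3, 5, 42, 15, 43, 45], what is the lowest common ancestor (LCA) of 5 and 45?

Tree insertion order: [31, 4, 29, 3, 5, 42, 15, 43, 45]
Tree (level-order array): [31, 4, 42, 3, 29, None, 43, None, None, 5, None, None, 45, None, 15]
In a BST, the LCA of p=5, q=45 is the first node v on the
root-to-leaf path with p <= v <= q (go left if both < v, right if both > v).
Walk from root:
  at 31: 5 <= 31 <= 45, this is the LCA
LCA = 31


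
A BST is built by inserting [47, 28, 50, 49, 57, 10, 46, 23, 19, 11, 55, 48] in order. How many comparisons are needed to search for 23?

Search path for 23: 47 -> 28 -> 10 -> 23
Found: True
Comparisons: 4


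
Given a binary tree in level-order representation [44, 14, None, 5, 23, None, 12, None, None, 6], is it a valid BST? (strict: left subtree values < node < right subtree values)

Level-order array: [44, 14, None, 5, 23, None, 12, None, None, 6]
Validate using subtree bounds (lo, hi): at each node, require lo < value < hi,
then recurse left with hi=value and right with lo=value.
Preorder trace (stopping at first violation):
  at node 44 with bounds (-inf, +inf): OK
  at node 14 with bounds (-inf, 44): OK
  at node 5 with bounds (-inf, 14): OK
  at node 12 with bounds (5, 14): OK
  at node 6 with bounds (5, 12): OK
  at node 23 with bounds (14, 44): OK
No violation found at any node.
Result: Valid BST


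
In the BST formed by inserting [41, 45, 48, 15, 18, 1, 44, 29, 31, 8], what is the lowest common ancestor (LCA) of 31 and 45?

Tree insertion order: [41, 45, 48, 15, 18, 1, 44, 29, 31, 8]
Tree (level-order array): [41, 15, 45, 1, 18, 44, 48, None, 8, None, 29, None, None, None, None, None, None, None, 31]
In a BST, the LCA of p=31, q=45 is the first node v on the
root-to-leaf path with p <= v <= q (go left if both < v, right if both > v).
Walk from root:
  at 41: 31 <= 41 <= 45, this is the LCA
LCA = 41


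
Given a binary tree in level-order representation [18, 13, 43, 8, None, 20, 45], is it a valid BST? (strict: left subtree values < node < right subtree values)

Level-order array: [18, 13, 43, 8, None, 20, 45]
Validate using subtree bounds (lo, hi): at each node, require lo < value < hi,
then recurse left with hi=value and right with lo=value.
Preorder trace (stopping at first violation):
  at node 18 with bounds (-inf, +inf): OK
  at node 13 with bounds (-inf, 18): OK
  at node 8 with bounds (-inf, 13): OK
  at node 43 with bounds (18, +inf): OK
  at node 20 with bounds (18, 43): OK
  at node 45 with bounds (43, +inf): OK
No violation found at any node.
Result: Valid BST


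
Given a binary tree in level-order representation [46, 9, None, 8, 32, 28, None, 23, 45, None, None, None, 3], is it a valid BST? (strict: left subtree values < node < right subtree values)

Level-order array: [46, 9, None, 8, 32, 28, None, 23, 45, None, None, None, 3]
Validate using subtree bounds (lo, hi): at each node, require lo < value < hi,
then recurse left with hi=value and right with lo=value.
Preorder trace (stopping at first violation):
  at node 46 with bounds (-inf, +inf): OK
  at node 9 with bounds (-inf, 46): OK
  at node 8 with bounds (-inf, 9): OK
  at node 28 with bounds (-inf, 8): VIOLATION
Node 28 violates its bound: not (-inf < 28 < 8).
Result: Not a valid BST


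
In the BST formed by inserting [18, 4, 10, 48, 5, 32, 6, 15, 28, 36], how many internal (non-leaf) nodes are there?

Tree built from: [18, 4, 10, 48, 5, 32, 6, 15, 28, 36]
Tree (level-order array): [18, 4, 48, None, 10, 32, None, 5, 15, 28, 36, None, 6]
Rule: An internal node has at least one child.
Per-node child counts:
  node 18: 2 child(ren)
  node 4: 1 child(ren)
  node 10: 2 child(ren)
  node 5: 1 child(ren)
  node 6: 0 child(ren)
  node 15: 0 child(ren)
  node 48: 1 child(ren)
  node 32: 2 child(ren)
  node 28: 0 child(ren)
  node 36: 0 child(ren)
Matching nodes: [18, 4, 10, 5, 48, 32]
Count of internal (non-leaf) nodes: 6


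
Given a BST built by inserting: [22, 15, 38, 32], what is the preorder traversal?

Tree insertion order: [22, 15, 38, 32]
Tree (level-order array): [22, 15, 38, None, None, 32]
Preorder traversal: [22, 15, 38, 32]


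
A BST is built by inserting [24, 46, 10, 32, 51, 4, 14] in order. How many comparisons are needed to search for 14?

Search path for 14: 24 -> 10 -> 14
Found: True
Comparisons: 3


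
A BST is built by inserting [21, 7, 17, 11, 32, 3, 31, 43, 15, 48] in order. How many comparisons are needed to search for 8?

Search path for 8: 21 -> 7 -> 17 -> 11
Found: False
Comparisons: 4


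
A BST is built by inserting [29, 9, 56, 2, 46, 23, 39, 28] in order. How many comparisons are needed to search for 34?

Search path for 34: 29 -> 56 -> 46 -> 39
Found: False
Comparisons: 4


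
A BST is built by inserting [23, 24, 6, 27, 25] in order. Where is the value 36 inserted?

Starting tree (level order): [23, 6, 24, None, None, None, 27, 25]
Insertion path: 23 -> 24 -> 27
Result: insert 36 as right child of 27
Final tree (level order): [23, 6, 24, None, None, None, 27, 25, 36]


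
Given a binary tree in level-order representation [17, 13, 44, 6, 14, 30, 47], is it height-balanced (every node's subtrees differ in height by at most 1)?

Tree (level-order array): [17, 13, 44, 6, 14, 30, 47]
Definition: a tree is height-balanced if, at every node, |h(left) - h(right)| <= 1 (empty subtree has height -1).
Bottom-up per-node check:
  node 6: h_left=-1, h_right=-1, diff=0 [OK], height=0
  node 14: h_left=-1, h_right=-1, diff=0 [OK], height=0
  node 13: h_left=0, h_right=0, diff=0 [OK], height=1
  node 30: h_left=-1, h_right=-1, diff=0 [OK], height=0
  node 47: h_left=-1, h_right=-1, diff=0 [OK], height=0
  node 44: h_left=0, h_right=0, diff=0 [OK], height=1
  node 17: h_left=1, h_right=1, diff=0 [OK], height=2
All nodes satisfy the balance condition.
Result: Balanced


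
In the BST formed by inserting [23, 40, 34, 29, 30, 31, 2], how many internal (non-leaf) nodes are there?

Tree built from: [23, 40, 34, 29, 30, 31, 2]
Tree (level-order array): [23, 2, 40, None, None, 34, None, 29, None, None, 30, None, 31]
Rule: An internal node has at least one child.
Per-node child counts:
  node 23: 2 child(ren)
  node 2: 0 child(ren)
  node 40: 1 child(ren)
  node 34: 1 child(ren)
  node 29: 1 child(ren)
  node 30: 1 child(ren)
  node 31: 0 child(ren)
Matching nodes: [23, 40, 34, 29, 30]
Count of internal (non-leaf) nodes: 5


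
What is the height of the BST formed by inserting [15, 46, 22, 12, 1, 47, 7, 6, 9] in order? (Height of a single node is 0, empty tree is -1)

Insertion order: [15, 46, 22, 12, 1, 47, 7, 6, 9]
Tree (level-order array): [15, 12, 46, 1, None, 22, 47, None, 7, None, None, None, None, 6, 9]
Compute height bottom-up (empty subtree = -1):
  height(6) = 1 + max(-1, -1) = 0
  height(9) = 1 + max(-1, -1) = 0
  height(7) = 1 + max(0, 0) = 1
  height(1) = 1 + max(-1, 1) = 2
  height(12) = 1 + max(2, -1) = 3
  height(22) = 1 + max(-1, -1) = 0
  height(47) = 1 + max(-1, -1) = 0
  height(46) = 1 + max(0, 0) = 1
  height(15) = 1 + max(3, 1) = 4
Height = 4


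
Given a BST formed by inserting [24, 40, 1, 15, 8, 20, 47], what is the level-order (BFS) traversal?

Tree insertion order: [24, 40, 1, 15, 8, 20, 47]
Tree (level-order array): [24, 1, 40, None, 15, None, 47, 8, 20]
BFS from the root, enqueuing left then right child of each popped node:
  queue [24] -> pop 24, enqueue [1, 40], visited so far: [24]
  queue [1, 40] -> pop 1, enqueue [15], visited so far: [24, 1]
  queue [40, 15] -> pop 40, enqueue [47], visited so far: [24, 1, 40]
  queue [15, 47] -> pop 15, enqueue [8, 20], visited so far: [24, 1, 40, 15]
  queue [47, 8, 20] -> pop 47, enqueue [none], visited so far: [24, 1, 40, 15, 47]
  queue [8, 20] -> pop 8, enqueue [none], visited so far: [24, 1, 40, 15, 47, 8]
  queue [20] -> pop 20, enqueue [none], visited so far: [24, 1, 40, 15, 47, 8, 20]
Result: [24, 1, 40, 15, 47, 8, 20]


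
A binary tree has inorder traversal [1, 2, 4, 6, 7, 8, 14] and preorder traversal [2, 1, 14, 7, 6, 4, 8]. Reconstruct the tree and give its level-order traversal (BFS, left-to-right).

Inorder:  [1, 2, 4, 6, 7, 8, 14]
Preorder: [2, 1, 14, 7, 6, 4, 8]
Algorithm: preorder visits root first, so consume preorder in order;
for each root, split the current inorder slice at that value into
left-subtree inorder and right-subtree inorder, then recurse.
Recursive splits:
  root=2; inorder splits into left=[1], right=[4, 6, 7, 8, 14]
  root=1; inorder splits into left=[], right=[]
  root=14; inorder splits into left=[4, 6, 7, 8], right=[]
  root=7; inorder splits into left=[4, 6], right=[8]
  root=6; inorder splits into left=[4], right=[]
  root=4; inorder splits into left=[], right=[]
  root=8; inorder splits into left=[], right=[]
Reconstructed level-order: [2, 1, 14, 7, 6, 8, 4]


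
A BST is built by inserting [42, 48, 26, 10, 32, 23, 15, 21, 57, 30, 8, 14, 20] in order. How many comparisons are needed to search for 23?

Search path for 23: 42 -> 26 -> 10 -> 23
Found: True
Comparisons: 4


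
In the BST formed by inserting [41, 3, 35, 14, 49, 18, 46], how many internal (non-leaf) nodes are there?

Tree built from: [41, 3, 35, 14, 49, 18, 46]
Tree (level-order array): [41, 3, 49, None, 35, 46, None, 14, None, None, None, None, 18]
Rule: An internal node has at least one child.
Per-node child counts:
  node 41: 2 child(ren)
  node 3: 1 child(ren)
  node 35: 1 child(ren)
  node 14: 1 child(ren)
  node 18: 0 child(ren)
  node 49: 1 child(ren)
  node 46: 0 child(ren)
Matching nodes: [41, 3, 35, 14, 49]
Count of internal (non-leaf) nodes: 5


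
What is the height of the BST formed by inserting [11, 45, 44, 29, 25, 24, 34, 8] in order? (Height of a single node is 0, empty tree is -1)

Insertion order: [11, 45, 44, 29, 25, 24, 34, 8]
Tree (level-order array): [11, 8, 45, None, None, 44, None, 29, None, 25, 34, 24]
Compute height bottom-up (empty subtree = -1):
  height(8) = 1 + max(-1, -1) = 0
  height(24) = 1 + max(-1, -1) = 0
  height(25) = 1 + max(0, -1) = 1
  height(34) = 1 + max(-1, -1) = 0
  height(29) = 1 + max(1, 0) = 2
  height(44) = 1 + max(2, -1) = 3
  height(45) = 1 + max(3, -1) = 4
  height(11) = 1 + max(0, 4) = 5
Height = 5


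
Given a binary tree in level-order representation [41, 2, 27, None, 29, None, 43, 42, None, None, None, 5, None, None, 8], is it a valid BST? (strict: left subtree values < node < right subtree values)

Level-order array: [41, 2, 27, None, 29, None, 43, 42, None, None, None, 5, None, None, 8]
Validate using subtree bounds (lo, hi): at each node, require lo < value < hi,
then recurse left with hi=value and right with lo=value.
Preorder trace (stopping at first violation):
  at node 41 with bounds (-inf, +inf): OK
  at node 2 with bounds (-inf, 41): OK
  at node 29 with bounds (2, 41): OK
  at node 42 with bounds (2, 29): VIOLATION
Node 42 violates its bound: not (2 < 42 < 29).
Result: Not a valid BST


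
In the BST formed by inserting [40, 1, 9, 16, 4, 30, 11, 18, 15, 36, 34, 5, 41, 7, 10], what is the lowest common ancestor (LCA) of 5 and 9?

Tree insertion order: [40, 1, 9, 16, 4, 30, 11, 18, 15, 36, 34, 5, 41, 7, 10]
Tree (level-order array): [40, 1, 41, None, 9, None, None, 4, 16, None, 5, 11, 30, None, 7, 10, 15, 18, 36, None, None, None, None, None, None, None, None, 34]
In a BST, the LCA of p=5, q=9 is the first node v on the
root-to-leaf path with p <= v <= q (go left if both < v, right if both > v).
Walk from root:
  at 40: both 5 and 9 < 40, go left
  at 1: both 5 and 9 > 1, go right
  at 9: 5 <= 9 <= 9, this is the LCA
LCA = 9


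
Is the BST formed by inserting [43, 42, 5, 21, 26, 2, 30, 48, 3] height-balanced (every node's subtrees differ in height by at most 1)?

Tree (level-order array): [43, 42, 48, 5, None, None, None, 2, 21, None, 3, None, 26, None, None, None, 30]
Definition: a tree is height-balanced if, at every node, |h(left) - h(right)| <= 1 (empty subtree has height -1).
Bottom-up per-node check:
  node 3: h_left=-1, h_right=-1, diff=0 [OK], height=0
  node 2: h_left=-1, h_right=0, diff=1 [OK], height=1
  node 30: h_left=-1, h_right=-1, diff=0 [OK], height=0
  node 26: h_left=-1, h_right=0, diff=1 [OK], height=1
  node 21: h_left=-1, h_right=1, diff=2 [FAIL (|-1-1|=2 > 1)], height=2
  node 5: h_left=1, h_right=2, diff=1 [OK], height=3
  node 42: h_left=3, h_right=-1, diff=4 [FAIL (|3--1|=4 > 1)], height=4
  node 48: h_left=-1, h_right=-1, diff=0 [OK], height=0
  node 43: h_left=4, h_right=0, diff=4 [FAIL (|4-0|=4 > 1)], height=5
Node 21 violates the condition: |-1 - 1| = 2 > 1.
Result: Not balanced


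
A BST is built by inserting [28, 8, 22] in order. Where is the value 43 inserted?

Starting tree (level order): [28, 8, None, None, 22]
Insertion path: 28
Result: insert 43 as right child of 28
Final tree (level order): [28, 8, 43, None, 22]


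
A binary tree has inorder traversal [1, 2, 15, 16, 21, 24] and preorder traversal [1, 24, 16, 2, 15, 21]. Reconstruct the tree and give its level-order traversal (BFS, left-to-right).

Inorder:  [1, 2, 15, 16, 21, 24]
Preorder: [1, 24, 16, 2, 15, 21]
Algorithm: preorder visits root first, so consume preorder in order;
for each root, split the current inorder slice at that value into
left-subtree inorder and right-subtree inorder, then recurse.
Recursive splits:
  root=1; inorder splits into left=[], right=[2, 15, 16, 21, 24]
  root=24; inorder splits into left=[2, 15, 16, 21], right=[]
  root=16; inorder splits into left=[2, 15], right=[21]
  root=2; inorder splits into left=[], right=[15]
  root=15; inorder splits into left=[], right=[]
  root=21; inorder splits into left=[], right=[]
Reconstructed level-order: [1, 24, 16, 2, 21, 15]


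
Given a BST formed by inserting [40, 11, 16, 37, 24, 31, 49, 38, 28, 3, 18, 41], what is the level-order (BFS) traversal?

Tree insertion order: [40, 11, 16, 37, 24, 31, 49, 38, 28, 3, 18, 41]
Tree (level-order array): [40, 11, 49, 3, 16, 41, None, None, None, None, 37, None, None, 24, 38, 18, 31, None, None, None, None, 28]
BFS from the root, enqueuing left then right child of each popped node:
  queue [40] -> pop 40, enqueue [11, 49], visited so far: [40]
  queue [11, 49] -> pop 11, enqueue [3, 16], visited so far: [40, 11]
  queue [49, 3, 16] -> pop 49, enqueue [41], visited so far: [40, 11, 49]
  queue [3, 16, 41] -> pop 3, enqueue [none], visited so far: [40, 11, 49, 3]
  queue [16, 41] -> pop 16, enqueue [37], visited so far: [40, 11, 49, 3, 16]
  queue [41, 37] -> pop 41, enqueue [none], visited so far: [40, 11, 49, 3, 16, 41]
  queue [37] -> pop 37, enqueue [24, 38], visited so far: [40, 11, 49, 3, 16, 41, 37]
  queue [24, 38] -> pop 24, enqueue [18, 31], visited so far: [40, 11, 49, 3, 16, 41, 37, 24]
  queue [38, 18, 31] -> pop 38, enqueue [none], visited so far: [40, 11, 49, 3, 16, 41, 37, 24, 38]
  queue [18, 31] -> pop 18, enqueue [none], visited so far: [40, 11, 49, 3, 16, 41, 37, 24, 38, 18]
  queue [31] -> pop 31, enqueue [28], visited so far: [40, 11, 49, 3, 16, 41, 37, 24, 38, 18, 31]
  queue [28] -> pop 28, enqueue [none], visited so far: [40, 11, 49, 3, 16, 41, 37, 24, 38, 18, 31, 28]
Result: [40, 11, 49, 3, 16, 41, 37, 24, 38, 18, 31, 28]


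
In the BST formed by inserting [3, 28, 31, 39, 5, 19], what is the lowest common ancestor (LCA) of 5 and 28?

Tree insertion order: [3, 28, 31, 39, 5, 19]
Tree (level-order array): [3, None, 28, 5, 31, None, 19, None, 39]
In a BST, the LCA of p=5, q=28 is the first node v on the
root-to-leaf path with p <= v <= q (go left if both < v, right if both > v).
Walk from root:
  at 3: both 5 and 28 > 3, go right
  at 28: 5 <= 28 <= 28, this is the LCA
LCA = 28


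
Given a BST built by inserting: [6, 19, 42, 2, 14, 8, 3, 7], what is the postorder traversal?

Tree insertion order: [6, 19, 42, 2, 14, 8, 3, 7]
Tree (level-order array): [6, 2, 19, None, 3, 14, 42, None, None, 8, None, None, None, 7]
Postorder traversal: [3, 2, 7, 8, 14, 42, 19, 6]


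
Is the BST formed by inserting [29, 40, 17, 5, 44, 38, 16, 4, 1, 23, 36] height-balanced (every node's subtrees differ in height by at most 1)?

Tree (level-order array): [29, 17, 40, 5, 23, 38, 44, 4, 16, None, None, 36, None, None, None, 1]
Definition: a tree is height-balanced if, at every node, |h(left) - h(right)| <= 1 (empty subtree has height -1).
Bottom-up per-node check:
  node 1: h_left=-1, h_right=-1, diff=0 [OK], height=0
  node 4: h_left=0, h_right=-1, diff=1 [OK], height=1
  node 16: h_left=-1, h_right=-1, diff=0 [OK], height=0
  node 5: h_left=1, h_right=0, diff=1 [OK], height=2
  node 23: h_left=-1, h_right=-1, diff=0 [OK], height=0
  node 17: h_left=2, h_right=0, diff=2 [FAIL (|2-0|=2 > 1)], height=3
  node 36: h_left=-1, h_right=-1, diff=0 [OK], height=0
  node 38: h_left=0, h_right=-1, diff=1 [OK], height=1
  node 44: h_left=-1, h_right=-1, diff=0 [OK], height=0
  node 40: h_left=1, h_right=0, diff=1 [OK], height=2
  node 29: h_left=3, h_right=2, diff=1 [OK], height=4
Node 17 violates the condition: |2 - 0| = 2 > 1.
Result: Not balanced


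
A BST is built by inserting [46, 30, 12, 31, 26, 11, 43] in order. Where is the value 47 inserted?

Starting tree (level order): [46, 30, None, 12, 31, 11, 26, None, 43]
Insertion path: 46
Result: insert 47 as right child of 46
Final tree (level order): [46, 30, 47, 12, 31, None, None, 11, 26, None, 43]


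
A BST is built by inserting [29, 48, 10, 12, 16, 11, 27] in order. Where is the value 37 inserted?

Starting tree (level order): [29, 10, 48, None, 12, None, None, 11, 16, None, None, None, 27]
Insertion path: 29 -> 48
Result: insert 37 as left child of 48
Final tree (level order): [29, 10, 48, None, 12, 37, None, 11, 16, None, None, None, None, None, 27]


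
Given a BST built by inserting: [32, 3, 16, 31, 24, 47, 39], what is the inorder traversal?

Tree insertion order: [32, 3, 16, 31, 24, 47, 39]
Tree (level-order array): [32, 3, 47, None, 16, 39, None, None, 31, None, None, 24]
Inorder traversal: [3, 16, 24, 31, 32, 39, 47]


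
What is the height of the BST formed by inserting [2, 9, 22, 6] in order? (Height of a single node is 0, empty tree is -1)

Insertion order: [2, 9, 22, 6]
Tree (level-order array): [2, None, 9, 6, 22]
Compute height bottom-up (empty subtree = -1):
  height(6) = 1 + max(-1, -1) = 0
  height(22) = 1 + max(-1, -1) = 0
  height(9) = 1 + max(0, 0) = 1
  height(2) = 1 + max(-1, 1) = 2
Height = 2


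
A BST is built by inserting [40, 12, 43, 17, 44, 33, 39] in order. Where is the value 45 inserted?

Starting tree (level order): [40, 12, 43, None, 17, None, 44, None, 33, None, None, None, 39]
Insertion path: 40 -> 43 -> 44
Result: insert 45 as right child of 44
Final tree (level order): [40, 12, 43, None, 17, None, 44, None, 33, None, 45, None, 39]


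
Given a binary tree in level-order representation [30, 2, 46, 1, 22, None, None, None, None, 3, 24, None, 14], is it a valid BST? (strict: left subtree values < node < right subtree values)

Level-order array: [30, 2, 46, 1, 22, None, None, None, None, 3, 24, None, 14]
Validate using subtree bounds (lo, hi): at each node, require lo < value < hi,
then recurse left with hi=value and right with lo=value.
Preorder trace (stopping at first violation):
  at node 30 with bounds (-inf, +inf): OK
  at node 2 with bounds (-inf, 30): OK
  at node 1 with bounds (-inf, 2): OK
  at node 22 with bounds (2, 30): OK
  at node 3 with bounds (2, 22): OK
  at node 14 with bounds (3, 22): OK
  at node 24 with bounds (22, 30): OK
  at node 46 with bounds (30, +inf): OK
No violation found at any node.
Result: Valid BST


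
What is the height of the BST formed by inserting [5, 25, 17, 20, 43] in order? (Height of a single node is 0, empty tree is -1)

Insertion order: [5, 25, 17, 20, 43]
Tree (level-order array): [5, None, 25, 17, 43, None, 20]
Compute height bottom-up (empty subtree = -1):
  height(20) = 1 + max(-1, -1) = 0
  height(17) = 1 + max(-1, 0) = 1
  height(43) = 1 + max(-1, -1) = 0
  height(25) = 1 + max(1, 0) = 2
  height(5) = 1 + max(-1, 2) = 3
Height = 3


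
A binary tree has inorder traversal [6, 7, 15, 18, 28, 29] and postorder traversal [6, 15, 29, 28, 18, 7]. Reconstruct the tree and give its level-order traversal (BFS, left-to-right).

Inorder:   [6, 7, 15, 18, 28, 29]
Postorder: [6, 15, 29, 28, 18, 7]
Algorithm: postorder visits root last, so walk postorder right-to-left;
each value is the root of the current inorder slice — split it at that
value, recurse on the right subtree first, then the left.
Recursive splits:
  root=7; inorder splits into left=[6], right=[15, 18, 28, 29]
  root=18; inorder splits into left=[15], right=[28, 29]
  root=28; inorder splits into left=[], right=[29]
  root=29; inorder splits into left=[], right=[]
  root=15; inorder splits into left=[], right=[]
  root=6; inorder splits into left=[], right=[]
Reconstructed level-order: [7, 6, 18, 15, 28, 29]


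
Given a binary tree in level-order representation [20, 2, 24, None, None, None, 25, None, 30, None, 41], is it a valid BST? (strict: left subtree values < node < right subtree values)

Level-order array: [20, 2, 24, None, None, None, 25, None, 30, None, 41]
Validate using subtree bounds (lo, hi): at each node, require lo < value < hi,
then recurse left with hi=value and right with lo=value.
Preorder trace (stopping at first violation):
  at node 20 with bounds (-inf, +inf): OK
  at node 2 with bounds (-inf, 20): OK
  at node 24 with bounds (20, +inf): OK
  at node 25 with bounds (24, +inf): OK
  at node 30 with bounds (25, +inf): OK
  at node 41 with bounds (30, +inf): OK
No violation found at any node.
Result: Valid BST


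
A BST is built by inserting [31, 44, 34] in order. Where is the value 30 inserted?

Starting tree (level order): [31, None, 44, 34]
Insertion path: 31
Result: insert 30 as left child of 31
Final tree (level order): [31, 30, 44, None, None, 34]


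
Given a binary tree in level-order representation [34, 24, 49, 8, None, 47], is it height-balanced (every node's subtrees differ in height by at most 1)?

Tree (level-order array): [34, 24, 49, 8, None, 47]
Definition: a tree is height-balanced if, at every node, |h(left) - h(right)| <= 1 (empty subtree has height -1).
Bottom-up per-node check:
  node 8: h_left=-1, h_right=-1, diff=0 [OK], height=0
  node 24: h_left=0, h_right=-1, diff=1 [OK], height=1
  node 47: h_left=-1, h_right=-1, diff=0 [OK], height=0
  node 49: h_left=0, h_right=-1, diff=1 [OK], height=1
  node 34: h_left=1, h_right=1, diff=0 [OK], height=2
All nodes satisfy the balance condition.
Result: Balanced


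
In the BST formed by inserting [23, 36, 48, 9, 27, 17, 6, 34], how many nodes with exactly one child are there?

Tree built from: [23, 36, 48, 9, 27, 17, 6, 34]
Tree (level-order array): [23, 9, 36, 6, 17, 27, 48, None, None, None, None, None, 34]
Rule: These are nodes with exactly 1 non-null child.
Per-node child counts:
  node 23: 2 child(ren)
  node 9: 2 child(ren)
  node 6: 0 child(ren)
  node 17: 0 child(ren)
  node 36: 2 child(ren)
  node 27: 1 child(ren)
  node 34: 0 child(ren)
  node 48: 0 child(ren)
Matching nodes: [27]
Count of nodes with exactly one child: 1


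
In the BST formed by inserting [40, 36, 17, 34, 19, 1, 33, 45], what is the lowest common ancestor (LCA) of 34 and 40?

Tree insertion order: [40, 36, 17, 34, 19, 1, 33, 45]
Tree (level-order array): [40, 36, 45, 17, None, None, None, 1, 34, None, None, 19, None, None, 33]
In a BST, the LCA of p=34, q=40 is the first node v on the
root-to-leaf path with p <= v <= q (go left if both < v, right if both > v).
Walk from root:
  at 40: 34 <= 40 <= 40, this is the LCA
LCA = 40


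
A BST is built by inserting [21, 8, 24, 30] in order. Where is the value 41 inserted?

Starting tree (level order): [21, 8, 24, None, None, None, 30]
Insertion path: 21 -> 24 -> 30
Result: insert 41 as right child of 30
Final tree (level order): [21, 8, 24, None, None, None, 30, None, 41]


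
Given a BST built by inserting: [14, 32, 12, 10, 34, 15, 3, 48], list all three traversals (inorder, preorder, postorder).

Tree insertion order: [14, 32, 12, 10, 34, 15, 3, 48]
Tree (level-order array): [14, 12, 32, 10, None, 15, 34, 3, None, None, None, None, 48]
Inorder (L, root, R): [3, 10, 12, 14, 15, 32, 34, 48]
Preorder (root, L, R): [14, 12, 10, 3, 32, 15, 34, 48]
Postorder (L, R, root): [3, 10, 12, 15, 48, 34, 32, 14]


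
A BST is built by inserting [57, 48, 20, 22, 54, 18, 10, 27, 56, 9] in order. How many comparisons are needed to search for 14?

Search path for 14: 57 -> 48 -> 20 -> 18 -> 10
Found: False
Comparisons: 5


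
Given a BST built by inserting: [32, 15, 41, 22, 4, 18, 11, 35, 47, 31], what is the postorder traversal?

Tree insertion order: [32, 15, 41, 22, 4, 18, 11, 35, 47, 31]
Tree (level-order array): [32, 15, 41, 4, 22, 35, 47, None, 11, 18, 31]
Postorder traversal: [11, 4, 18, 31, 22, 15, 35, 47, 41, 32]


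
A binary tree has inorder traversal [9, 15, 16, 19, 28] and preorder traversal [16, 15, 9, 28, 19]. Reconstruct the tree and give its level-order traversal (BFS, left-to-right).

Inorder:  [9, 15, 16, 19, 28]
Preorder: [16, 15, 9, 28, 19]
Algorithm: preorder visits root first, so consume preorder in order;
for each root, split the current inorder slice at that value into
left-subtree inorder and right-subtree inorder, then recurse.
Recursive splits:
  root=16; inorder splits into left=[9, 15], right=[19, 28]
  root=15; inorder splits into left=[9], right=[]
  root=9; inorder splits into left=[], right=[]
  root=28; inorder splits into left=[19], right=[]
  root=19; inorder splits into left=[], right=[]
Reconstructed level-order: [16, 15, 28, 9, 19]


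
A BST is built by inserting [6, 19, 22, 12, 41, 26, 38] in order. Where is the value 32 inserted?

Starting tree (level order): [6, None, 19, 12, 22, None, None, None, 41, 26, None, None, 38]
Insertion path: 6 -> 19 -> 22 -> 41 -> 26 -> 38
Result: insert 32 as left child of 38
Final tree (level order): [6, None, 19, 12, 22, None, None, None, 41, 26, None, None, 38, 32]


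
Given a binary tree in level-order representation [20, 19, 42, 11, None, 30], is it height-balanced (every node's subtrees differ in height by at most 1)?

Tree (level-order array): [20, 19, 42, 11, None, 30]
Definition: a tree is height-balanced if, at every node, |h(left) - h(right)| <= 1 (empty subtree has height -1).
Bottom-up per-node check:
  node 11: h_left=-1, h_right=-1, diff=0 [OK], height=0
  node 19: h_left=0, h_right=-1, diff=1 [OK], height=1
  node 30: h_left=-1, h_right=-1, diff=0 [OK], height=0
  node 42: h_left=0, h_right=-1, diff=1 [OK], height=1
  node 20: h_left=1, h_right=1, diff=0 [OK], height=2
All nodes satisfy the balance condition.
Result: Balanced


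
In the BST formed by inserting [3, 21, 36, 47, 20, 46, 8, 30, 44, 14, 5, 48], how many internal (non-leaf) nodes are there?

Tree built from: [3, 21, 36, 47, 20, 46, 8, 30, 44, 14, 5, 48]
Tree (level-order array): [3, None, 21, 20, 36, 8, None, 30, 47, 5, 14, None, None, 46, 48, None, None, None, None, 44]
Rule: An internal node has at least one child.
Per-node child counts:
  node 3: 1 child(ren)
  node 21: 2 child(ren)
  node 20: 1 child(ren)
  node 8: 2 child(ren)
  node 5: 0 child(ren)
  node 14: 0 child(ren)
  node 36: 2 child(ren)
  node 30: 0 child(ren)
  node 47: 2 child(ren)
  node 46: 1 child(ren)
  node 44: 0 child(ren)
  node 48: 0 child(ren)
Matching nodes: [3, 21, 20, 8, 36, 47, 46]
Count of internal (non-leaf) nodes: 7


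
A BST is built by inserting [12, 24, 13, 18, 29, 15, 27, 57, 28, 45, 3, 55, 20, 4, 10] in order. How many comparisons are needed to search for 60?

Search path for 60: 12 -> 24 -> 29 -> 57
Found: False
Comparisons: 4


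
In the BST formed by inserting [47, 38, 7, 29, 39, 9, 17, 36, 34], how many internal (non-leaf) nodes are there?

Tree built from: [47, 38, 7, 29, 39, 9, 17, 36, 34]
Tree (level-order array): [47, 38, None, 7, 39, None, 29, None, None, 9, 36, None, 17, 34]
Rule: An internal node has at least one child.
Per-node child counts:
  node 47: 1 child(ren)
  node 38: 2 child(ren)
  node 7: 1 child(ren)
  node 29: 2 child(ren)
  node 9: 1 child(ren)
  node 17: 0 child(ren)
  node 36: 1 child(ren)
  node 34: 0 child(ren)
  node 39: 0 child(ren)
Matching nodes: [47, 38, 7, 29, 9, 36]
Count of internal (non-leaf) nodes: 6


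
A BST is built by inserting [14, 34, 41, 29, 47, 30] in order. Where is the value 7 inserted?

Starting tree (level order): [14, None, 34, 29, 41, None, 30, None, 47]
Insertion path: 14
Result: insert 7 as left child of 14
Final tree (level order): [14, 7, 34, None, None, 29, 41, None, 30, None, 47]


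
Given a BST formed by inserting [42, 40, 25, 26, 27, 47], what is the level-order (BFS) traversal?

Tree insertion order: [42, 40, 25, 26, 27, 47]
Tree (level-order array): [42, 40, 47, 25, None, None, None, None, 26, None, 27]
BFS from the root, enqueuing left then right child of each popped node:
  queue [42] -> pop 42, enqueue [40, 47], visited so far: [42]
  queue [40, 47] -> pop 40, enqueue [25], visited so far: [42, 40]
  queue [47, 25] -> pop 47, enqueue [none], visited so far: [42, 40, 47]
  queue [25] -> pop 25, enqueue [26], visited so far: [42, 40, 47, 25]
  queue [26] -> pop 26, enqueue [27], visited so far: [42, 40, 47, 25, 26]
  queue [27] -> pop 27, enqueue [none], visited so far: [42, 40, 47, 25, 26, 27]
Result: [42, 40, 47, 25, 26, 27]


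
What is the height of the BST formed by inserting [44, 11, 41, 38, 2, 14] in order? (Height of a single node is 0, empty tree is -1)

Insertion order: [44, 11, 41, 38, 2, 14]
Tree (level-order array): [44, 11, None, 2, 41, None, None, 38, None, 14]
Compute height bottom-up (empty subtree = -1):
  height(2) = 1 + max(-1, -1) = 0
  height(14) = 1 + max(-1, -1) = 0
  height(38) = 1 + max(0, -1) = 1
  height(41) = 1 + max(1, -1) = 2
  height(11) = 1 + max(0, 2) = 3
  height(44) = 1 + max(3, -1) = 4
Height = 4


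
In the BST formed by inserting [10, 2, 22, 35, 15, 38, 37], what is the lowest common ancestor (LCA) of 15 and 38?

Tree insertion order: [10, 2, 22, 35, 15, 38, 37]
Tree (level-order array): [10, 2, 22, None, None, 15, 35, None, None, None, 38, 37]
In a BST, the LCA of p=15, q=38 is the first node v on the
root-to-leaf path with p <= v <= q (go left if both < v, right if both > v).
Walk from root:
  at 10: both 15 and 38 > 10, go right
  at 22: 15 <= 22 <= 38, this is the LCA
LCA = 22


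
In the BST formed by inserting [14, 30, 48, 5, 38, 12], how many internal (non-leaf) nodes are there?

Tree built from: [14, 30, 48, 5, 38, 12]
Tree (level-order array): [14, 5, 30, None, 12, None, 48, None, None, 38]
Rule: An internal node has at least one child.
Per-node child counts:
  node 14: 2 child(ren)
  node 5: 1 child(ren)
  node 12: 0 child(ren)
  node 30: 1 child(ren)
  node 48: 1 child(ren)
  node 38: 0 child(ren)
Matching nodes: [14, 5, 30, 48]
Count of internal (non-leaf) nodes: 4


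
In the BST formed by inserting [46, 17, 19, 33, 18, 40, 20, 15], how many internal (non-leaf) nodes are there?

Tree built from: [46, 17, 19, 33, 18, 40, 20, 15]
Tree (level-order array): [46, 17, None, 15, 19, None, None, 18, 33, None, None, 20, 40]
Rule: An internal node has at least one child.
Per-node child counts:
  node 46: 1 child(ren)
  node 17: 2 child(ren)
  node 15: 0 child(ren)
  node 19: 2 child(ren)
  node 18: 0 child(ren)
  node 33: 2 child(ren)
  node 20: 0 child(ren)
  node 40: 0 child(ren)
Matching nodes: [46, 17, 19, 33]
Count of internal (non-leaf) nodes: 4


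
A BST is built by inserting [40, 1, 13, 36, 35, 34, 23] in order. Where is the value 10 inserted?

Starting tree (level order): [40, 1, None, None, 13, None, 36, 35, None, 34, None, 23]
Insertion path: 40 -> 1 -> 13
Result: insert 10 as left child of 13
Final tree (level order): [40, 1, None, None, 13, 10, 36, None, None, 35, None, 34, None, 23]


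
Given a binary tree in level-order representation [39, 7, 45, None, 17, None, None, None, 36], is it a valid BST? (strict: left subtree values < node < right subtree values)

Level-order array: [39, 7, 45, None, 17, None, None, None, 36]
Validate using subtree bounds (lo, hi): at each node, require lo < value < hi,
then recurse left with hi=value and right with lo=value.
Preorder trace (stopping at first violation):
  at node 39 with bounds (-inf, +inf): OK
  at node 7 with bounds (-inf, 39): OK
  at node 17 with bounds (7, 39): OK
  at node 36 with bounds (17, 39): OK
  at node 45 with bounds (39, +inf): OK
No violation found at any node.
Result: Valid BST


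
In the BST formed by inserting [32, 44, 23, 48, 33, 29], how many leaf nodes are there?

Tree built from: [32, 44, 23, 48, 33, 29]
Tree (level-order array): [32, 23, 44, None, 29, 33, 48]
Rule: A leaf has 0 children.
Per-node child counts:
  node 32: 2 child(ren)
  node 23: 1 child(ren)
  node 29: 0 child(ren)
  node 44: 2 child(ren)
  node 33: 0 child(ren)
  node 48: 0 child(ren)
Matching nodes: [29, 33, 48]
Count of leaf nodes: 3


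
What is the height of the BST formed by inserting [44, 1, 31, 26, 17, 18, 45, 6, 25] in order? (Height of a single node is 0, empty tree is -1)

Insertion order: [44, 1, 31, 26, 17, 18, 45, 6, 25]
Tree (level-order array): [44, 1, 45, None, 31, None, None, 26, None, 17, None, 6, 18, None, None, None, 25]
Compute height bottom-up (empty subtree = -1):
  height(6) = 1 + max(-1, -1) = 0
  height(25) = 1 + max(-1, -1) = 0
  height(18) = 1 + max(-1, 0) = 1
  height(17) = 1 + max(0, 1) = 2
  height(26) = 1 + max(2, -1) = 3
  height(31) = 1 + max(3, -1) = 4
  height(1) = 1 + max(-1, 4) = 5
  height(45) = 1 + max(-1, -1) = 0
  height(44) = 1 + max(5, 0) = 6
Height = 6


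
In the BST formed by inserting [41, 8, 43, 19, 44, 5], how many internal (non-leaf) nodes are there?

Tree built from: [41, 8, 43, 19, 44, 5]
Tree (level-order array): [41, 8, 43, 5, 19, None, 44]
Rule: An internal node has at least one child.
Per-node child counts:
  node 41: 2 child(ren)
  node 8: 2 child(ren)
  node 5: 0 child(ren)
  node 19: 0 child(ren)
  node 43: 1 child(ren)
  node 44: 0 child(ren)
Matching nodes: [41, 8, 43]
Count of internal (non-leaf) nodes: 3
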